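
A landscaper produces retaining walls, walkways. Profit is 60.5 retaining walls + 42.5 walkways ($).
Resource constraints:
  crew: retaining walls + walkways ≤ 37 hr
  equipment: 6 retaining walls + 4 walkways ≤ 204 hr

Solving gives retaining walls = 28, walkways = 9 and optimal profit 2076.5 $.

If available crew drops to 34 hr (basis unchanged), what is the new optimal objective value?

2057

Check each constraint at x*: crew 37/37 (tight); equipment 204/204 (tight).
From A_Bᵀ y = c: 1·y_crew + 6·y_equipment = 60.5; 1·y_crew + 4·y_equipment = 42.5.
This yields shadow prices y_crew = 6.5, y_equipment = 9.
Δz = y_crew·Δb = 6.5 × (-3) = -19.5, so new z* = 2076.5 − 19.5 = 2057.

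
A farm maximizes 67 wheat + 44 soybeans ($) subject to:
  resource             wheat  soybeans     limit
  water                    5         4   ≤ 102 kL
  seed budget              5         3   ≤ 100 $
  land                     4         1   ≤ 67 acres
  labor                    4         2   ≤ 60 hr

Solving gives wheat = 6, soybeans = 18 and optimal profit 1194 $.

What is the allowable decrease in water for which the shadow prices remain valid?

27

Binding constraints: water, labor. The basis is B = [[5,4],[4,2]] with det -6.
Per unit decrease in water, x* moves by d = (0.3333, -0.6667).
The basis stays optimal until soybeans reaches 0; allowable decrease = 27 kL.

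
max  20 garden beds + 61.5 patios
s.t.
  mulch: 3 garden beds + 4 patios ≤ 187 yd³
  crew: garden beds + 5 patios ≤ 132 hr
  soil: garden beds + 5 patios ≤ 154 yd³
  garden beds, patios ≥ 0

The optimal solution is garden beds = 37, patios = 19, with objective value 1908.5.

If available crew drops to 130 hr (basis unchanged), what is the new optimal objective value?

Check each constraint at x*: mulch 187/187 (tight); crew 132/132 (tight); soil 132/154 (slack 22).
Since soil is not tight, its dual is 0.
From A_Bᵀ y = c: 3·y_mulch + 1·y_crew = 20; 4·y_mulch + 5·y_crew = 61.5.
Solving: y_mulch = 3.5, y_crew = 9.5.
Δz = y_crew·Δb = 9.5 × (-2) = -19, so new z* = 1908.5 − 19 = 1889.5.

1889.5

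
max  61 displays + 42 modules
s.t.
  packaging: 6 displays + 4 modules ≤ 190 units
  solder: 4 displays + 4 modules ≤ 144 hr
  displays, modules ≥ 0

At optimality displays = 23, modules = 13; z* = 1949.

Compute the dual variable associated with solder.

1

At the optimum: packaging uses 190 of 190 (binding); solder uses 144 of 144 (binding).
From A_Bᵀ y = c: 6·y_packaging + 4·y_solder = 61; 4·y_packaging + 4·y_solder = 42.
→ y_packaging = 9.5 and y_solder = 1.
Shadow price of solder = 1.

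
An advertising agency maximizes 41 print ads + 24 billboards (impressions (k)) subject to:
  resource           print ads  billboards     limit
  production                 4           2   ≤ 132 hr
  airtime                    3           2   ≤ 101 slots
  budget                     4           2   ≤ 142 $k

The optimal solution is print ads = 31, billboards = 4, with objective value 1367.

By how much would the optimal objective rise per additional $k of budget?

At the optimum: production uses 132 of 132 (binding); airtime uses 101 of 101 (binding); budget uses 132 of 142 (slack = 10).
Slack constraints have shadow price 0 (complementary slackness).
The binding rows give the dual system: 4·y_production + 3·y_airtime = 41 and 2·y_production + 2·y_airtime = 24.
Solving: y_production = 5, y_airtime = 7.
Shadow price of budget = 0.

0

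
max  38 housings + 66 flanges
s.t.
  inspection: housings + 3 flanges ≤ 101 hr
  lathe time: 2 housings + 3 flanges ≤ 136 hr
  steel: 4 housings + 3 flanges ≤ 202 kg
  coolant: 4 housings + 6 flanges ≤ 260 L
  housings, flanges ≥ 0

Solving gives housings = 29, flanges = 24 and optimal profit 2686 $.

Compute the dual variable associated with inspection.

6

At the optimum: inspection uses 101 of 101 (binding); lathe time uses 130 of 136 (slack = 6); steel uses 188 of 202 (slack = 14); coolant uses 260 of 260 (binding).
By complementary slackness, y = 0 for the non-binding constraints.
The binding rows give the dual system: 1·y_inspection + 4·y_coolant = 38 and 3·y_inspection + 6·y_coolant = 66.
This yields shadow prices y_inspection = 6, y_coolant = 8.
Shadow price of inspection = 6.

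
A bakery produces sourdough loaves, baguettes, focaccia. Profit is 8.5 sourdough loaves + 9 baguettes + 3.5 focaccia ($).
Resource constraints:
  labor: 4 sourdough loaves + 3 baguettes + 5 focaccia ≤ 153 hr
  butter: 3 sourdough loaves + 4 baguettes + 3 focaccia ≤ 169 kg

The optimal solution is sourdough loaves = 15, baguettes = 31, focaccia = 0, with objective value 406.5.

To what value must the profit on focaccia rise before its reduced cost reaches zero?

Check each constraint at x*: labor 153/153 (tight); butter 169/169 (tight).
From A_Bᵀ y = c: 4·y_labor + 3·y_butter = 8.5; 3·y_labor + 4·y_butter = 9.
Solving: y_labor = 1, y_butter = 1.5.
focaccia enters the basis when its profit ≥ yᵀa₃ = 1·5 + 1.5·3 = 9.5.

9.5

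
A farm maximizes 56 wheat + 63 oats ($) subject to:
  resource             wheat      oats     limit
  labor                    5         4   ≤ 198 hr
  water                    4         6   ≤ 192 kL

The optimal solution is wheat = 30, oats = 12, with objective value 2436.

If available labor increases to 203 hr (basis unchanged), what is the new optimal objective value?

2466

Check each constraint at x*: labor 198/198 (tight); water 192/192 (tight).
The binding rows give the dual system: 5·y_labor + 4·y_water = 56 and 4·y_labor + 6·y_water = 63.
→ y_labor = 6 and y_water = 6.5.
Δz = y_labor·Δb = 6 × (5) = 30, so new z* = 2436 + 30 = 2466.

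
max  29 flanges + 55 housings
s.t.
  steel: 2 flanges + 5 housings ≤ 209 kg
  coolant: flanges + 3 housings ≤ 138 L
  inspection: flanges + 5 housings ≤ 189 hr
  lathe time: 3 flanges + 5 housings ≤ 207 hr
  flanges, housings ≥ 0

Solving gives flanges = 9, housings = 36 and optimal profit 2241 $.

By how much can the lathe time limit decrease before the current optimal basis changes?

18

Binding constraints: inspection, lathe time. The basis is B = [[1,5],[3,5]] with det -10.
Per unit decrease in lathe time, x* moves by d = (-0.5, 0.1).
The basis stays optimal until flanges reaches 0; allowable decrease = 18 hr.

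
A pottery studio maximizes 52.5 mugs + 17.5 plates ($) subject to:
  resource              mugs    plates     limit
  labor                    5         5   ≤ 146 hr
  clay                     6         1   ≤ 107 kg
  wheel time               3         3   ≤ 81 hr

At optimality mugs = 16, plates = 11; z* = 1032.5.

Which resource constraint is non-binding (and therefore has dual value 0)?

labor: 135/146 (slack 11)
clay: 107/107 (binding)
wheel time: 81/81 (binding)
By complementary slackness, a constraint with positive slack has shadow price 0 → labor.

labor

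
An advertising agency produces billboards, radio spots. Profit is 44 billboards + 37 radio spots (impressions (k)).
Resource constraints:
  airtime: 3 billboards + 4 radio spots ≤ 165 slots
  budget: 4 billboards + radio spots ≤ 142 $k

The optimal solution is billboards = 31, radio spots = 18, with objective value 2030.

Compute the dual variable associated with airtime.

8

Both airtime and budget are binding at x*.
Dual feasibility on the basic columns requires 3·y_airtime + 4·y_budget = 44, 4·y_airtime + 1·y_budget = 37.
Solving: y_airtime = 8, y_budget = 5.
Shadow price of airtime = 8.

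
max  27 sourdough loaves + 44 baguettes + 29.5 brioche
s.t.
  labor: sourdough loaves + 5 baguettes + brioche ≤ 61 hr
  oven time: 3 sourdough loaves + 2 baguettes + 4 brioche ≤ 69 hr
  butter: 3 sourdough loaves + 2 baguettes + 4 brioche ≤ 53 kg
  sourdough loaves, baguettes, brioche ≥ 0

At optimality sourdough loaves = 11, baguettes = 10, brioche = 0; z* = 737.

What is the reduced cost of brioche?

-4.5

At the optimum: labor uses 61 of 61 (binding); oven time uses 53 of 69 (slack = 16); butter uses 53 of 53 (binding).
Slack constraints have shadow price 0 (complementary slackness).
The binding rows give the dual system: 1·y_labor + 3·y_butter = 27 and 5·y_labor + 2·y_butter = 44.
Solving: y_labor = 6, y_butter = 7.
Reduced cost of brioche: c₃ − yᵀa₃ = 29.5 − (6·1 + 7·4) = 29.5 − 34 = -4.5.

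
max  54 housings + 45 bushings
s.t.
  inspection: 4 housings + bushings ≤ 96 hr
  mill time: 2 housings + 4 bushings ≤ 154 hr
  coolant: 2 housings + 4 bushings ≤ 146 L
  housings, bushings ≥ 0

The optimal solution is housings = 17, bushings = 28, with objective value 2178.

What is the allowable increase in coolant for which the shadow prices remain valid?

8

Binding constraints: inspection, coolant. The basis is B = [[4,1],[2,4]] with det 14.
Per unit increase in coolant, x* moves by d = (-0.0714, 0.2857).
The basis stays optimal until mill time becomes binding; allowable increase = 8 L.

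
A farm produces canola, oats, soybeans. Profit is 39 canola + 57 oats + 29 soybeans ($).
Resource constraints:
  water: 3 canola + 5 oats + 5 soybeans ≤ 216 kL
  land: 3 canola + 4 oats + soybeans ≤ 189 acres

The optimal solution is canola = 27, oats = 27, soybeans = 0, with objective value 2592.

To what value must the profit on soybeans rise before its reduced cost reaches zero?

At the optimum: water uses 216 of 216 (binding); land uses 189 of 189 (binding).
Dual feasibility on the basic columns requires 3·y_water + 3·y_land = 39, 5·y_water + 4·y_land = 57.
→ y_water = 5 and y_land = 8.
soybeans enters the basis when its profit ≥ yᵀa₃ = 5·5 + 8·1 = 33.

33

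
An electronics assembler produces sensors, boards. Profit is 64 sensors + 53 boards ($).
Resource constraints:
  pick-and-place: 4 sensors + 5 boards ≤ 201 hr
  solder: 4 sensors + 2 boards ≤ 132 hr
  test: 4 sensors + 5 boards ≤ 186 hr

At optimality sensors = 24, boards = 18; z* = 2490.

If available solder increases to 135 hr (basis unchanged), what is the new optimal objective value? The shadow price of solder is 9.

2517

Δb = 3, so new z* = 2490 + (9)·(3) = 2490 + 27 = 2517.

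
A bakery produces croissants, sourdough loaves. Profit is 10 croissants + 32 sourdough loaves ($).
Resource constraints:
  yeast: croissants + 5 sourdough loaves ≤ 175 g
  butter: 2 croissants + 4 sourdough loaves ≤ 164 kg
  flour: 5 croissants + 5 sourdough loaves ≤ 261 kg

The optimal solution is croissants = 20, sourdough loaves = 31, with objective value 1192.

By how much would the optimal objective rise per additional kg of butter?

3

Check each constraint at x*: yeast 175/175 (tight); butter 164/164 (tight); flour 255/261 (slack 6).
Slack constraints have shadow price 0 (complementary slackness).
The binding rows give the dual system: 1·y_yeast + 2·y_butter = 10 and 5·y_yeast + 4·y_butter = 32.
→ y_yeast = 4 and y_butter = 3.
Shadow price of butter = 3.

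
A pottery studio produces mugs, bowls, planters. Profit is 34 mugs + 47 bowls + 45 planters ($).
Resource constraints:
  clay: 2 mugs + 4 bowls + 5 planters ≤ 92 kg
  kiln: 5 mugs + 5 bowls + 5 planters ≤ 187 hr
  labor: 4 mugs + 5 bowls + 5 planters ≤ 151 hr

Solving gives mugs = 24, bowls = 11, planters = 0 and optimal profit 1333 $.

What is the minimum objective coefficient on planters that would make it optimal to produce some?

Binding: clay and labor. Non-binding: kiln (12 unused).
By complementary slackness, y = 0 for the non-binding constraint.
The binding rows give the dual system: 2·y_clay + 4·y_labor = 34 and 4·y_clay + 5·y_labor = 47.
This yields shadow prices y_clay = 3, y_labor = 7.
planters enters the basis when its profit ≥ yᵀa₃ = 3·5 + 7·5 = 50.

50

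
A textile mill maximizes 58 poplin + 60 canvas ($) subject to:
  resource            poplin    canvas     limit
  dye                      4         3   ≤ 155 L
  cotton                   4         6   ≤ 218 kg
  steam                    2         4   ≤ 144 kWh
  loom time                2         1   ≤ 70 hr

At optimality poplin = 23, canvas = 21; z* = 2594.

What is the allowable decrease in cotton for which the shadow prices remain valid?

Binding constraints: dye, cotton. The basis is B = [[4,3],[4,6]] with det 12.
Per unit decrease in cotton, x* moves by d = (0.25, -0.3333).
The basis stays optimal until loom time becomes binding; allowable decrease = 18 kg.

18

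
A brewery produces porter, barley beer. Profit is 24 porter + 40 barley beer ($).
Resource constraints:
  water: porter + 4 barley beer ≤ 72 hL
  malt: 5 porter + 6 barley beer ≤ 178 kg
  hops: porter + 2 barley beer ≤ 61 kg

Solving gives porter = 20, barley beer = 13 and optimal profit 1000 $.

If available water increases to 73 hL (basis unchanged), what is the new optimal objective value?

1004

At the optimum: water uses 72 of 72 (binding); malt uses 178 of 178 (binding); hops uses 46 of 61 (slack = 15).
Slack constraints have shadow price 0 (complementary slackness).
From A_Bᵀ y = c: 1·y_water + 5·y_malt = 24; 4·y_water + 6·y_malt = 40.
Solving: y_water = 4, y_malt = 4.
Δz = y_water·Δb = 4 × (1) = 4, so new z* = 1000 + 4 = 1004.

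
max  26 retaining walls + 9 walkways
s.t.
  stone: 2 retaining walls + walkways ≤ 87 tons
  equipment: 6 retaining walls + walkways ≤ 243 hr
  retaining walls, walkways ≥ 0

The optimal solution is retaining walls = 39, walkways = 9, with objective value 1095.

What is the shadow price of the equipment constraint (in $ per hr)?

At the optimum: stone uses 87 of 87 (binding); equipment uses 243 of 243 (binding).
From A_Bᵀ y = c: 2·y_stone + 6·y_equipment = 26; 1·y_stone + 1·y_equipment = 9.
This yields shadow prices y_stone = 7, y_equipment = 2.
Shadow price of equipment = 2.

2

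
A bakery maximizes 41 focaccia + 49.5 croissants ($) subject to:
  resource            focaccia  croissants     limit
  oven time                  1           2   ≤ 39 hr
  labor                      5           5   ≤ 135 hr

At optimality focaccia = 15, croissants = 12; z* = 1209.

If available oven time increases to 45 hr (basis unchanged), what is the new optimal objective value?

1260

Both oven time and labor are binding at x*.
Dual feasibility on the basic columns requires 1·y_oven time + 5·y_labor = 41, 2·y_oven time + 5·y_labor = 49.5.
Solving: y_oven time = 8.5, y_labor = 6.5.
Δz = y_oven time·Δb = 8.5 × (6) = 51, so new z* = 1209 + 51 = 1260.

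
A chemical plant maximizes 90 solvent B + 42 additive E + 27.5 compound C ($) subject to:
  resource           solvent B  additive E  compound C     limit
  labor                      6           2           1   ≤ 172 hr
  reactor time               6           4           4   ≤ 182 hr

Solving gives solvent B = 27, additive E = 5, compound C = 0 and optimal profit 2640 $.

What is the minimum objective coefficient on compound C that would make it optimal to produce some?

33

At the optimum: labor uses 172 of 172 (binding); reactor time uses 182 of 182 (binding).
From A_Bᵀ y = c: 6·y_labor + 6·y_reactor time = 90; 2·y_labor + 4·y_reactor time = 42.
This yields shadow prices y_labor = 9, y_reactor time = 6.
compound C enters the basis when its profit ≥ yᵀa₃ = 9·1 + 6·4 = 33.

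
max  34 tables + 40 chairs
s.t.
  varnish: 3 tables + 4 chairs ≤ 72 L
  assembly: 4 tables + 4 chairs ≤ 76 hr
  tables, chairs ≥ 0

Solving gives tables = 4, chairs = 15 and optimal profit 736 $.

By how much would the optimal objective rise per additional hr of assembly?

4

Check each constraint at x*: varnish 72/72 (tight); assembly 76/76 (tight).
From A_Bᵀ y = c: 3·y_varnish + 4·y_assembly = 34; 4·y_varnish + 4·y_assembly = 40.
→ y_varnish = 6 and y_assembly = 4.
Shadow price of assembly = 4.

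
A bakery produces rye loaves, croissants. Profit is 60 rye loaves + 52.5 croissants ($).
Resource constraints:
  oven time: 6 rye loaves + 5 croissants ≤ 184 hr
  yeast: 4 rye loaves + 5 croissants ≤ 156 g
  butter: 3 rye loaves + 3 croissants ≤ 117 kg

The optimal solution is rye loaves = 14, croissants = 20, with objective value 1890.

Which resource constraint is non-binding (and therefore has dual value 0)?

oven time: 184/184 (binding)
yeast: 156/156 (binding)
butter: 102/117 (slack 15)
By complementary slackness, a constraint with positive slack has shadow price 0 → butter.

butter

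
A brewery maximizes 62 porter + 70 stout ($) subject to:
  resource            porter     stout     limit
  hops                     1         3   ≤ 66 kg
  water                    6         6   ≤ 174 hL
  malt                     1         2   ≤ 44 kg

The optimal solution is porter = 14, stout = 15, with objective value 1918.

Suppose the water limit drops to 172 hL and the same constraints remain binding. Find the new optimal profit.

At the optimum: hops uses 59 of 66 (slack = 7); water uses 174 of 174 (binding); malt uses 44 of 44 (binding).
Since hops is not tight, its dual is 0.
The binding rows give the dual system: 6·y_water + 1·y_malt = 62 and 6·y_water + 2·y_malt = 70.
This yields shadow prices y_water = 9, y_malt = 8.
Δz = y_water·Δb = 9 × (-2) = -18, so new z* = 1918 − 18 = 1900.

1900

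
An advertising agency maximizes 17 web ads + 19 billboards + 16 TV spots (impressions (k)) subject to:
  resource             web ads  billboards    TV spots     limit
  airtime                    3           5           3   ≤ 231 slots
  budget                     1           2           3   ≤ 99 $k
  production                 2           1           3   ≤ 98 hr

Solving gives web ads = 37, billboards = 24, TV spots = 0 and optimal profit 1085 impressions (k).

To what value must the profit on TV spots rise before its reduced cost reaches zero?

At the optimum: airtime uses 231 of 231 (binding); budget uses 85 of 99 (slack = 14); production uses 98 of 98 (binding).
Since budget is not tight, its dual is 0.
From A_Bᵀ y = c: 3·y_airtime + 2·y_production = 17; 5·y_airtime + 1·y_production = 19.
→ y_airtime = 3 and y_production = 4.
TV spots enters the basis when its profit ≥ yᵀa₃ = 3·3 + 4·3 = 21.

21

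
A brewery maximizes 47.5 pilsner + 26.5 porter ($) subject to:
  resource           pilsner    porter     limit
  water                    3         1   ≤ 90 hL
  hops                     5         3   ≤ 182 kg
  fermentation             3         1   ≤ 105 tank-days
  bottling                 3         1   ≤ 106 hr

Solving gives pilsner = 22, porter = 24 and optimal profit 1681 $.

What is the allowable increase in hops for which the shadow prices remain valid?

88

Binding constraints: water, hops. The basis is B = [[3,1],[5,3]] with det 4.
Per unit increase in hops, x* moves by d = (-0.25, 0.75).
The basis stays optimal until pilsner reaches 0; allowable increase = 88 kg.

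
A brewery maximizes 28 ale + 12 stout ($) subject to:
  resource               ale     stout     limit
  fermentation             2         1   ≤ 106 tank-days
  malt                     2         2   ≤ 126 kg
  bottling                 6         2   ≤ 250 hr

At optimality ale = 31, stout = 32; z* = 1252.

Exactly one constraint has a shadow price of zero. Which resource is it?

fermentation

fermentation: 94/106 (slack 12)
malt: 126/126 (binding)
bottling: 250/250 (binding)
By complementary slackness, a constraint with positive slack has shadow price 0 → fermentation.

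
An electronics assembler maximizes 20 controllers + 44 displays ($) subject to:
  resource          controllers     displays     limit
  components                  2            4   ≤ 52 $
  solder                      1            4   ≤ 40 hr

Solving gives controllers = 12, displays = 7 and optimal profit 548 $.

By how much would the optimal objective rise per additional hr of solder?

Check each constraint at x*: components 52/52 (tight); solder 40/40 (tight).
The binding rows give the dual system: 2·y_components + 1·y_solder = 20 and 4·y_components + 4·y_solder = 44.
This yields shadow prices y_components = 9, y_solder = 2.
Shadow price of solder = 2.

2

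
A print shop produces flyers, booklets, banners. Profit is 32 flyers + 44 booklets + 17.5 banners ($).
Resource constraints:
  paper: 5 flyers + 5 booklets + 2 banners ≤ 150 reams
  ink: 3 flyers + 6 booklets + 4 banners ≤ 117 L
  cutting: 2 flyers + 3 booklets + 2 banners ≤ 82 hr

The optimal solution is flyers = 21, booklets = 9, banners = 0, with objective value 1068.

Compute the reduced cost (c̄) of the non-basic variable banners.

-6.5

Binding: paper and ink. Non-binding: cutting (13 unused).
Since cutting is not tight, its dual is 0.
The binding rows give the dual system: 5·y_paper + 3·y_ink = 32 and 5·y_paper + 6·y_ink = 44.
This yields shadow prices y_paper = 4, y_ink = 4.
Reduced cost of banners: c₃ − yᵀa₃ = 17.5 − (4·2 + 4·4) = 17.5 − 24 = -6.5.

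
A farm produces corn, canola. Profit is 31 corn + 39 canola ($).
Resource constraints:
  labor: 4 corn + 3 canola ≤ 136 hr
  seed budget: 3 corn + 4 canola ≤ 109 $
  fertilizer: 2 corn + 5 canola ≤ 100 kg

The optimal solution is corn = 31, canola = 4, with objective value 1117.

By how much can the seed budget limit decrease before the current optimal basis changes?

7

Binding constraints: labor, seed budget. The basis is B = [[4,3],[3,4]] with det 7.
Per unit decrease in seed budget, x* moves by d = (0.4286, -0.5714).
The basis stays optimal until canola reaches 0; allowable decrease = 7 $.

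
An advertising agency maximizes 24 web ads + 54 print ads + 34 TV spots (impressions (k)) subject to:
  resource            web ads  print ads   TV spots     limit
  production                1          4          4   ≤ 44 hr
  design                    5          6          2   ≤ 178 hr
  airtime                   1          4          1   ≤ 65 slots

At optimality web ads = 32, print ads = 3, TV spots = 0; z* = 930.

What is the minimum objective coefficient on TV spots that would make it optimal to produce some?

At the optimum: production uses 44 of 44 (binding); design uses 178 of 178 (binding); airtime uses 44 of 65 (slack = 21).
Slack constraints have shadow price 0 (complementary slackness).
From A_Bᵀ y = c: 1·y_production + 5·y_design = 24; 4·y_production + 6·y_design = 54.
This yields shadow prices y_production = 9, y_design = 3.
TV spots enters the basis when its profit ≥ yᵀa₃ = 9·4 + 3·2 = 42.

42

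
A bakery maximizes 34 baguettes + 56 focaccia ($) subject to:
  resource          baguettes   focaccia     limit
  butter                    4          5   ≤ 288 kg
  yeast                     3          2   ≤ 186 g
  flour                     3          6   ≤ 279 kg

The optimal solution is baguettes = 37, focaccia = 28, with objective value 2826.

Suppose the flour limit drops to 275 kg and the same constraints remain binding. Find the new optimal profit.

2802

At the optimum: butter uses 288 of 288 (binding); yeast uses 167 of 186 (slack = 19); flour uses 279 of 279 (binding).
By complementary slackness, y = 0 for the non-binding constraint.
From A_Bᵀ y = c: 4·y_butter + 3·y_flour = 34; 5·y_butter + 6·y_flour = 56.
This yields shadow prices y_butter = 4, y_flour = 6.
Δz = y_flour·Δb = 6 × (-4) = -24, so new z* = 2826 − 24 = 2802.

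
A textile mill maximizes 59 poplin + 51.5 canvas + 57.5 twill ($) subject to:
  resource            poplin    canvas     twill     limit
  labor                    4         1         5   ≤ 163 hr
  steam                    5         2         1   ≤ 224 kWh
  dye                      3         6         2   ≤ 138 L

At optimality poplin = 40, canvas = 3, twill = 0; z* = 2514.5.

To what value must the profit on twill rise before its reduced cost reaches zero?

61.5

Check each constraint at x*: labor 163/163 (tight); steam 206/224 (slack 18); dye 138/138 (tight).
By complementary slackness, y = 0 for the non-binding constraint.
The binding rows give the dual system: 4·y_labor + 3·y_dye = 59 and 1·y_labor + 6·y_dye = 51.5.
This yields shadow prices y_labor = 9.5, y_dye = 7.
twill enters the basis when its profit ≥ yᵀa₃ = 9.5·5 + 7·2 = 61.5.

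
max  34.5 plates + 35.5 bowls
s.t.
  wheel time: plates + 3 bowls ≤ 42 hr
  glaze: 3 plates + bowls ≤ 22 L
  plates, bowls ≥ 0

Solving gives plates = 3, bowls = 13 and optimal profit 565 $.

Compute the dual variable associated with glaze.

8.5

At the optimum: wheel time uses 42 of 42 (binding); glaze uses 22 of 22 (binding).
Dual feasibility on the basic columns requires 1·y_wheel time + 3·y_glaze = 34.5, 3·y_wheel time + 1·y_glaze = 35.5.
→ y_wheel time = 9 and y_glaze = 8.5.
Shadow price of glaze = 8.5.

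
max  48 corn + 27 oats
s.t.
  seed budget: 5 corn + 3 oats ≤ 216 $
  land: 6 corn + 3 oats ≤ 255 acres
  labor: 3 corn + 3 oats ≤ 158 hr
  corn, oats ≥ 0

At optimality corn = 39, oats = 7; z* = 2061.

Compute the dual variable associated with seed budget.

At the optimum: seed budget uses 216 of 216 (binding); land uses 255 of 255 (binding); labor uses 138 of 158 (slack = 20).
Since labor is not tight, its dual is 0.
Dual feasibility on the basic columns requires 5·y_seed budget + 6·y_land = 48, 3·y_seed budget + 3·y_land = 27.
→ y_seed budget = 6 and y_land = 3.
Shadow price of seed budget = 6.

6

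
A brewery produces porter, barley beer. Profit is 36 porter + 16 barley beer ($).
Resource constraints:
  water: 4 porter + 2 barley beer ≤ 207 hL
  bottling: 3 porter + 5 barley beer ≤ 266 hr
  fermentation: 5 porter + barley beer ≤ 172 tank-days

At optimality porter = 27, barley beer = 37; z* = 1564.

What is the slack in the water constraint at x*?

25

water used = 4·27 + 2·37 = 182; slack = 207 − 182 = 25.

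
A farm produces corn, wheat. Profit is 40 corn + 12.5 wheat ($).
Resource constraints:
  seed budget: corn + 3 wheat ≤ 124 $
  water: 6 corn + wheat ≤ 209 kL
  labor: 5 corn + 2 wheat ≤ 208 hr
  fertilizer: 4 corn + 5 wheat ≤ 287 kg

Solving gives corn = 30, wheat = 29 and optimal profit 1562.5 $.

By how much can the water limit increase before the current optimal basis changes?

40.6

Binding constraints: water, labor. The basis is B = [[6,1],[5,2]] with det 7.
Per unit increase in water, x* moves by d = (0.2857, -0.7143).
The basis stays optimal until wheat reaches 0; allowable increase = 40.6 kL.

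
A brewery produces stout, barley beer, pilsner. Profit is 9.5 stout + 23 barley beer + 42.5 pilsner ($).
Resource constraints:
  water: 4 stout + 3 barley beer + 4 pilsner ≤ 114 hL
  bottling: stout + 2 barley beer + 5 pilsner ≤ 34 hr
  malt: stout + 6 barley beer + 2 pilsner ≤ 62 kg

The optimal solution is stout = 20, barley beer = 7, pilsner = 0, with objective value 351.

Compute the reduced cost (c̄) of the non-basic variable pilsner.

-2

Binding: bottling and malt. Non-binding: water (13 unused).
By complementary slackness, y = 0 for the non-binding constraint.
From A_Bᵀ y = c: 1·y_bottling + 1·y_malt = 9.5; 2·y_bottling + 6·y_malt = 23.
Solving: y_bottling = 8.5, y_malt = 1.
Reduced cost of pilsner: c₃ − yᵀa₃ = 42.5 − (8.5·5 + 1·2) = 42.5 − 44.5 = -2.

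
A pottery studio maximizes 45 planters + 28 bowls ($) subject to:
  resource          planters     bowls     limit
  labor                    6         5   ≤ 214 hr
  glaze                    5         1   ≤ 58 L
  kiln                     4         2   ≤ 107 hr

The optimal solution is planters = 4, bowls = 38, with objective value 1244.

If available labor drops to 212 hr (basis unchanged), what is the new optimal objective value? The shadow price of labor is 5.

1234

Δb = -2, so new z* = 1244 + (5)·(-2) = 1244 − 10 = 1234.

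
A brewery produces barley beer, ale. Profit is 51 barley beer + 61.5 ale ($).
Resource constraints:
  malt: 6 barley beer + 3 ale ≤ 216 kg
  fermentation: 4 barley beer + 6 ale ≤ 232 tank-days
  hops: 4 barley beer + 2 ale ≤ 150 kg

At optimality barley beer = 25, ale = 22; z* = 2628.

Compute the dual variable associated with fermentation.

9

Check each constraint at x*: malt 216/216 (tight); fermentation 232/232 (tight); hops 144/150 (slack 6).
Since hops is not tight, its dual is 0.
From A_Bᵀ y = c: 6·y_malt + 4·y_fermentation = 51; 3·y_malt + 6·y_fermentation = 61.5.
→ y_malt = 2.5 and y_fermentation = 9.
Shadow price of fermentation = 9.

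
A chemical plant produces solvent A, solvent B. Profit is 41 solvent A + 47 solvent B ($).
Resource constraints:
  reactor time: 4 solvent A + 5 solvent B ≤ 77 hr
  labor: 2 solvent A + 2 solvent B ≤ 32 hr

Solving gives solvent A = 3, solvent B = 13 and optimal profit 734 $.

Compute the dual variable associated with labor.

8.5

Both reactor time and labor are binding at x*.
The binding rows give the dual system: 4·y_reactor time + 2·y_labor = 41 and 5·y_reactor time + 2·y_labor = 47.
Solving: y_reactor time = 6, y_labor = 8.5.
Shadow price of labor = 8.5.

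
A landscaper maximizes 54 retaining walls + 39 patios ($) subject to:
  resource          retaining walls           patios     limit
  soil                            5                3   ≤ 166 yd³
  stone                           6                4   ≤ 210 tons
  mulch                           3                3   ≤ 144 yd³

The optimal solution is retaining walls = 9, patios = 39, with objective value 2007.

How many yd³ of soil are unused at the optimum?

4

soil used = 5·9 + 3·39 = 162; slack = 166 − 162 = 4.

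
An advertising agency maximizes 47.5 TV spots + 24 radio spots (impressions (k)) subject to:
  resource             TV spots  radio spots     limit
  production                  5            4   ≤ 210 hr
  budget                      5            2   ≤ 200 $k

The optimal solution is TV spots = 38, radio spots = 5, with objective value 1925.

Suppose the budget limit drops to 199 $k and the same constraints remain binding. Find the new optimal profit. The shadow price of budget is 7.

Δb = -1, so new z* = 1925 + (7)·(-1) = 1925 − 7 = 1918.

1918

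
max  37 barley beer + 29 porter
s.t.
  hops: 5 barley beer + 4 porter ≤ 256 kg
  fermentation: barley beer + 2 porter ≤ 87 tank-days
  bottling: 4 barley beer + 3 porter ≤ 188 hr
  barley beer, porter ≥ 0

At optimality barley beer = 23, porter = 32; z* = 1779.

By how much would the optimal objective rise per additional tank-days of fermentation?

1

Binding: fermentation and bottling. Non-binding: hops (13 unused).
By complementary slackness, y = 0 for the non-binding constraint.
From A_Bᵀ y = c: 1·y_fermentation + 4·y_bottling = 37; 2·y_fermentation + 3·y_bottling = 29.
This yields shadow prices y_fermentation = 1, y_bottling = 9.
Shadow price of fermentation = 1.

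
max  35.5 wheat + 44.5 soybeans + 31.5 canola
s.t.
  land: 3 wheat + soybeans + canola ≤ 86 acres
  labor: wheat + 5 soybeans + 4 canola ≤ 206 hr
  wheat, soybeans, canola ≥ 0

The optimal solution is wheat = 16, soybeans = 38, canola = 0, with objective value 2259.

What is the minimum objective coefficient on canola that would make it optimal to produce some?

Check each constraint at x*: land 86/86 (tight); labor 206/206 (tight).
The binding rows give the dual system: 3·y_land + 1·y_labor = 35.5 and 1·y_land + 5·y_labor = 44.5.
This yields shadow prices y_land = 9.5, y_labor = 7.
canola enters the basis when its profit ≥ yᵀa₃ = 9.5·1 + 7·4 = 37.5.

37.5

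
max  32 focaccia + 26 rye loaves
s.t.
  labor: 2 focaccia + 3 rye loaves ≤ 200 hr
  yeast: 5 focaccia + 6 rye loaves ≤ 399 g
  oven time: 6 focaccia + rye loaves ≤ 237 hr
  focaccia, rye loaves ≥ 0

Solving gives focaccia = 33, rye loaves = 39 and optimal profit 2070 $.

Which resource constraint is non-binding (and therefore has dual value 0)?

labor

labor: 183/200 (slack 17)
yeast: 399/399 (binding)
oven time: 237/237 (binding)
By complementary slackness, a constraint with positive slack has shadow price 0 → labor.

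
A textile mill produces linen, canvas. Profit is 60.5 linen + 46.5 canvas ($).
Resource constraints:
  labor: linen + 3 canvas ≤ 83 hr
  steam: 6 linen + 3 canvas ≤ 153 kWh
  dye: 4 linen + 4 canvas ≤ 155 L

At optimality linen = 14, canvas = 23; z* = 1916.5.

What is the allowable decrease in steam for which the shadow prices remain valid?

Binding constraints: labor, steam. The basis is B = [[1,3],[6,3]] with det -15.
Per unit decrease in steam, x* moves by d = (-0.2, 0.0667).
The basis stays optimal until linen reaches 0; allowable decrease = 70 kWh.

70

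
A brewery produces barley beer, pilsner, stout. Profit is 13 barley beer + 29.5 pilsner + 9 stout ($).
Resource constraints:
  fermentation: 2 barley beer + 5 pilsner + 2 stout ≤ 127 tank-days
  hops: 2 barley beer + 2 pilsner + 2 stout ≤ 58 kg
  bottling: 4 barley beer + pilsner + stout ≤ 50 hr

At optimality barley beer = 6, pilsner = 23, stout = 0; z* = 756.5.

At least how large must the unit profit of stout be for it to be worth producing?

13

At the optimum: fermentation uses 127 of 127 (binding); hops uses 58 of 58 (binding); bottling uses 47 of 50 (slack = 3).
By complementary slackness, y = 0 for the non-binding constraint.
From A_Bᵀ y = c: 2·y_fermentation + 2·y_hops = 13; 5·y_fermentation + 2·y_hops = 29.5.
Solving: y_fermentation = 5.5, y_hops = 1.
stout enters the basis when its profit ≥ yᵀa₃ = 5.5·2 + 1·2 = 13.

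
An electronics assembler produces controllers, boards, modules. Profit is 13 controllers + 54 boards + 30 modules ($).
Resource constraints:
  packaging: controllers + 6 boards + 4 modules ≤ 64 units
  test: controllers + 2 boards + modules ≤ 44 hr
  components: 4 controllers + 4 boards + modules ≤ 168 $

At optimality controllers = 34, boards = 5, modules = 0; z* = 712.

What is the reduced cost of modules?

At the optimum: packaging uses 64 of 64 (binding); test uses 44 of 44 (binding); components uses 156 of 168 (slack = 12).
Since components is not tight, its dual is 0.
From A_Bᵀ y = c: 1·y_packaging + 1·y_test = 13; 6·y_packaging + 2·y_test = 54.
→ y_packaging = 7 and y_test = 6.
Reduced cost of modules: c₃ − yᵀa₃ = 30 − (7·4 + 6·1) = 30 − 34 = -4.

-4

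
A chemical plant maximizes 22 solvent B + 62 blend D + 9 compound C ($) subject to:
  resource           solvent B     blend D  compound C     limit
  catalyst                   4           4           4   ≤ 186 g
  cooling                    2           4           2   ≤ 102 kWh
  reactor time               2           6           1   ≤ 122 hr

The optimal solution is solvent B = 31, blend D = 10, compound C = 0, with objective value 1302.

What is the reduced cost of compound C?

-4

At the optimum: catalyst uses 164 of 186 (slack = 22); cooling uses 102 of 102 (binding); reactor time uses 122 of 122 (binding).
By complementary slackness, y = 0 for the non-binding constraint.
The binding rows give the dual system: 2·y_cooling + 2·y_reactor time = 22 and 4·y_cooling + 6·y_reactor time = 62.
This yields shadow prices y_cooling = 2, y_reactor time = 9.
Reduced cost of compound C: c₃ − yᵀa₃ = 9 − (2·2 + 9·1) = 9 − 13 = -4.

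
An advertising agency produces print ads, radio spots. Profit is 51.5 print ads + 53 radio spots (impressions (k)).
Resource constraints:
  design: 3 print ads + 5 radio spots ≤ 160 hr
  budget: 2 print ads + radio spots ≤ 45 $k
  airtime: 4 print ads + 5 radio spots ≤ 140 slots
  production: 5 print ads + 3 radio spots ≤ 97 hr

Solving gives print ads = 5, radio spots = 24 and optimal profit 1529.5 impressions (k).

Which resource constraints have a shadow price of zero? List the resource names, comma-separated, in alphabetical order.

design: 135/160 (slack 25)
budget: 34/45 (slack 11)
airtime: 140/140 (binding)
production: 97/97 (binding)
By complementary slackness, a constraint with positive slack has shadow price 0 → budget, design.

budget, design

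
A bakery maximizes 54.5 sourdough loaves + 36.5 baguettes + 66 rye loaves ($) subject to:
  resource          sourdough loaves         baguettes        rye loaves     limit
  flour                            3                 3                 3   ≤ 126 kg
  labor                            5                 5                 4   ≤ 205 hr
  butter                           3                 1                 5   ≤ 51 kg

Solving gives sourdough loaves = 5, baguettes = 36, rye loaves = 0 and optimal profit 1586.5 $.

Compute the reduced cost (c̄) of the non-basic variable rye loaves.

At the optimum: flour uses 123 of 126 (slack = 3); labor uses 205 of 205 (binding); butter uses 51 of 51 (binding).
By complementary slackness, y = 0 for the non-binding constraint.
From A_Bᵀ y = c: 5·y_labor + 3·y_butter = 54.5; 5·y_labor + 1·y_butter = 36.5.
→ y_labor = 5.5 and y_butter = 9.
Reduced cost of rye loaves: c₃ − yᵀa₃ = 66 − (5.5·4 + 9·5) = 66 − 67 = -1.

-1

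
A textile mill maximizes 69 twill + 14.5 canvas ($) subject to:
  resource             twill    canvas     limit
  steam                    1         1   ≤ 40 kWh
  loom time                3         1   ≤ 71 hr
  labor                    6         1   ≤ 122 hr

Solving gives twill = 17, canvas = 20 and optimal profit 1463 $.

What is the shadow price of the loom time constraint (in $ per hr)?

Check each constraint at x*: steam 37/40 (slack 3); loom time 71/71 (tight); labor 122/122 (tight).
Since steam is not tight, its dual is 0.
Dual feasibility on the basic columns requires 3·y_loom time + 6·y_labor = 69, 1·y_loom time + 1·y_labor = 14.5.
→ y_loom time = 6 and y_labor = 8.5.
Shadow price of loom time = 6.

6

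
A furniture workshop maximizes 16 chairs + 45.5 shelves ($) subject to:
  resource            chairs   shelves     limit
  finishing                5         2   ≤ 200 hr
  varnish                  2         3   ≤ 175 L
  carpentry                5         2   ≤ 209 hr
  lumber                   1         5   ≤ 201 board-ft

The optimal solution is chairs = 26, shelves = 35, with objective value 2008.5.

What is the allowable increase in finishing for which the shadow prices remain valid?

9

Binding constraints: finishing, lumber. The basis is B = [[5,2],[1,5]] with det 23.
Per unit increase in finishing, x* moves by d = (0.2174, -0.0435).
The basis stays optimal until carpentry becomes binding; allowable increase = 9 hr.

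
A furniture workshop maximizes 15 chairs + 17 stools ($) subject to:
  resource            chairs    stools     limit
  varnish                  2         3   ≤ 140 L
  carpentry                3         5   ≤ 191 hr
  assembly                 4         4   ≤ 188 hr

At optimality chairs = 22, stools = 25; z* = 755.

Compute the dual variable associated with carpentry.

1

Check each constraint at x*: varnish 119/140 (slack 21); carpentry 191/191 (tight); assembly 188/188 (tight).
Slack constraints have shadow price 0 (complementary slackness).
Dual feasibility on the basic columns requires 3·y_carpentry + 4·y_assembly = 15, 5·y_carpentry + 4·y_assembly = 17.
→ y_carpentry = 1 and y_assembly = 3.
Shadow price of carpentry = 1.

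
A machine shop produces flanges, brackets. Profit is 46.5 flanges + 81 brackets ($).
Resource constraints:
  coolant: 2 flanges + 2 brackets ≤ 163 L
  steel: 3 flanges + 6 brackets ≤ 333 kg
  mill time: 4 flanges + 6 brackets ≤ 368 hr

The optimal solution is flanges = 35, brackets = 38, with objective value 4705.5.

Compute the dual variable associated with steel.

7.5

At the optimum: coolant uses 146 of 163 (slack = 17); steel uses 333 of 333 (binding); mill time uses 368 of 368 (binding).
By complementary slackness, y = 0 for the non-binding constraint.
The binding rows give the dual system: 3·y_steel + 4·y_mill time = 46.5 and 6·y_steel + 6·y_mill time = 81.
This yields shadow prices y_steel = 7.5, y_mill time = 6.
Shadow price of steel = 7.5.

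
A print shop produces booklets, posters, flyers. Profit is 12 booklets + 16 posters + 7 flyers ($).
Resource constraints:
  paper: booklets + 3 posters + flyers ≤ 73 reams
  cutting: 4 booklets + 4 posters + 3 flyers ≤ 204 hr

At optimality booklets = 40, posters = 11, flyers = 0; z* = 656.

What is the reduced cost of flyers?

Both paper and cutting are binding at x*.
From A_Bᵀ y = c: 1·y_paper + 4·y_cutting = 12; 3·y_paper + 4·y_cutting = 16.
This yields shadow prices y_paper = 2, y_cutting = 2.5.
Reduced cost of flyers: c₃ − yᵀa₃ = 7 − (2·1 + 2.5·3) = 7 − 9.5 = -2.5.

-2.5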